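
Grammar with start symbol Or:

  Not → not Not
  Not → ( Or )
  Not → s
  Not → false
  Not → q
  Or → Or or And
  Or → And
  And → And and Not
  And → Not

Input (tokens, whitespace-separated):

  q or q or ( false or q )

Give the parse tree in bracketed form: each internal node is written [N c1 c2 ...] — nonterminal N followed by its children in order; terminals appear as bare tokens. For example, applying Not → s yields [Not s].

[Or [Or [Or [And [Not q]]] or [And [Not q]]] or [And [Not ( [Or [Or [And [Not false]]] or [And [Not q]]] )]]]

Or
Or or And
Or or And or And
And or And or And
Not or And or And
q or And or And
q or Not or And
q or q or And
q or q or Not
q or q or ( Or )
q or q or ( Or or And )
q or q or ( And or And )
q or q or ( Not or And )
q or q or ( false or And )
q or q or ( false or Not )
q or q or ( false or q )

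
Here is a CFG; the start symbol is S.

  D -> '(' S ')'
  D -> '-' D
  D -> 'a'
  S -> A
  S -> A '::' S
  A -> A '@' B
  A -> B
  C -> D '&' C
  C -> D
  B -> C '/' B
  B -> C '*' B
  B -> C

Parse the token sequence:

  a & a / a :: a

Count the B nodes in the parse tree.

[S [A [B [C [D a] & [C [D a]]] / [B [C [D a]]]]] :: [S [A [B [C [D a]]]]]]

3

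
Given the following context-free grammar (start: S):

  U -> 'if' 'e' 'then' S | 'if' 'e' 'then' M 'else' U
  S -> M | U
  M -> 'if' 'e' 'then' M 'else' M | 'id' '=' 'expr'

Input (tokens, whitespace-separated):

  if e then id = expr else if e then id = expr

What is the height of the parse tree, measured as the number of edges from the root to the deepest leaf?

5

[S [U if e then [M id = expr] else [U if e then [S [M id = expr]]]]]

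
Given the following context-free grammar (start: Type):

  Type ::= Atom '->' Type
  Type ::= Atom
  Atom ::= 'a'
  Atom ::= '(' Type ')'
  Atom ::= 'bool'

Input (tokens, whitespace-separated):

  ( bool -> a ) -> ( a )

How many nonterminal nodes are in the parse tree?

10

[Type [Atom ( [Type [Atom bool] -> [Type [Atom a]]] )] -> [Type [Atom ( [Type [Atom a]] )]]]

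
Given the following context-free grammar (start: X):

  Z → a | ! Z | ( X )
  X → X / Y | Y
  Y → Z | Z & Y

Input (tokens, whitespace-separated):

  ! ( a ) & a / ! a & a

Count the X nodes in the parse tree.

3

[X [X [Y [Z ! [Z ( [X [Y [Z a]]] )]] & [Y [Z a]]]] / [Y [Z ! [Z a]] & [Y [Z a]]]]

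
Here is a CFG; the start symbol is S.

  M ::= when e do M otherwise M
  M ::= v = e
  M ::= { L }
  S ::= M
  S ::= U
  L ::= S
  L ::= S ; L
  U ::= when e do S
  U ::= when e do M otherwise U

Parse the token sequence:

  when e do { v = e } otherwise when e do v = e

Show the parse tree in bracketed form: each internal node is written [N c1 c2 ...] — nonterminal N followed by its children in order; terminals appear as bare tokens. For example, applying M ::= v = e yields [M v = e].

[S [U when e do [M { [L [S [M v = e]]] }] otherwise [U when e do [S [M v = e]]]]]

S
U
when e do M otherwise U
when e do { L } otherwise U
when e do { S } otherwise U
when e do { M } otherwise U
when e do { v = e } otherwise U
when e do { v = e } otherwise when e do S
when e do { v = e } otherwise when e do M
when e do { v = e } otherwise when e do v = e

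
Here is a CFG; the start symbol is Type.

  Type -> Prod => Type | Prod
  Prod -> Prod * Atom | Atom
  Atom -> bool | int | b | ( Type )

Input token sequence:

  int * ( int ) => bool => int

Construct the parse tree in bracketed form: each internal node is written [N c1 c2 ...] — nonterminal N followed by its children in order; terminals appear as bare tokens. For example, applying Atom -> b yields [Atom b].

[Type [Prod [Prod [Atom int]] * [Atom ( [Type [Prod [Atom int]]] )]] => [Type [Prod [Atom bool]] => [Type [Prod [Atom int]]]]]

Type
Prod => Type
Prod * Atom => Type
Atom * Atom => Type
int * Atom => Type
int * ( Type ) => Type
int * ( Prod ) => Type
int * ( Atom ) => Type
int * ( int ) => Type
int * ( int ) => Prod => Type
int * ( int ) => Atom => Type
int * ( int ) => bool => Type
int * ( int ) => bool => Prod
int * ( int ) => bool => Atom
int * ( int ) => bool => int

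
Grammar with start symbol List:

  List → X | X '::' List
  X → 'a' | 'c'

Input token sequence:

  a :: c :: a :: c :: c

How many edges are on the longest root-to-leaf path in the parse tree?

6

[List [X a] :: [List [X c] :: [List [X a] :: [List [X c] :: [List [X c]]]]]]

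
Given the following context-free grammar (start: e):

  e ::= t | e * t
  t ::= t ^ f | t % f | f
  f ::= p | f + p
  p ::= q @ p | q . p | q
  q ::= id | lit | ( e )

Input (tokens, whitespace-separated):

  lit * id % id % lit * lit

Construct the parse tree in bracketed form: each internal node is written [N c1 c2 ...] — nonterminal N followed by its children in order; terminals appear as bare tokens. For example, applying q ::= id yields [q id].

e
e * t
e * t * t
t * t * t
f * t * t
p * t * t
q * t * t
lit * t * t
lit * t % f * t
lit * t % f % f * t
lit * f % f % f * t
lit * p % f % f * t
lit * q % f % f * t
lit * id % f % f * t
lit * id % p % f * t
lit * id % q % f * t
lit * id % id % f * t
lit * id % id % p * t
lit * id % id % q * t
lit * id % id % lit * t
lit * id % id % lit * f
lit * id % id % lit * p
lit * id % id % lit * q
lit * id % id % lit * lit

[e [e [e [t [f [p [q lit]]]]] * [t [t [t [f [p [q id]]]] % [f [p [q id]]]] % [f [p [q lit]]]]] * [t [f [p [q lit]]]]]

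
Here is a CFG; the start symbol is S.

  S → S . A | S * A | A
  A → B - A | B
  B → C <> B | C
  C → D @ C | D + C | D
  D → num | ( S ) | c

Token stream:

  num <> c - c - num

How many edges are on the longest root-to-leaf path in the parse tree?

7

[S [A [B [C [D num]] <> [B [C [D c]]]] - [A [B [C [D c]]] - [A [B [C [D num]]]]]]]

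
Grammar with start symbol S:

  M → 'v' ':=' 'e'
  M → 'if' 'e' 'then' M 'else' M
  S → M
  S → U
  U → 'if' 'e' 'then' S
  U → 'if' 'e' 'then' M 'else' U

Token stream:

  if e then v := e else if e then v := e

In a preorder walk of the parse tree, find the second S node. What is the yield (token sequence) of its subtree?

v := e

[S [U if e then [M v := e] else [U if e then [S [M v := e]]]]]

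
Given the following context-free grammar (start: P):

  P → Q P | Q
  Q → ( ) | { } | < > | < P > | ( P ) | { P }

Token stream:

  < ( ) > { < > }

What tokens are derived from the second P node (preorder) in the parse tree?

( )

[P [Q < [P [Q ( )]] >] [P [Q { [P [Q < >]] }]]]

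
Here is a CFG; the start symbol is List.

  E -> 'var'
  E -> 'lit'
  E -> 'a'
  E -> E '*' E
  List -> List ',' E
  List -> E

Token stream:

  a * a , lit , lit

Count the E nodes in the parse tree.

[List [List [List [E [E a] * [E a]]] , [E lit]] , [E lit]]

5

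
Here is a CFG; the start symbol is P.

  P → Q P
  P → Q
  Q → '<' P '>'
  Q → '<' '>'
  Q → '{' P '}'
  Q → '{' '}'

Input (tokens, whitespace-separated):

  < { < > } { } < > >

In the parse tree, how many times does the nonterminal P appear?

5

[P [Q < [P [Q { [P [Q < >]] }] [P [Q { }] [P [Q < >]]]] >]]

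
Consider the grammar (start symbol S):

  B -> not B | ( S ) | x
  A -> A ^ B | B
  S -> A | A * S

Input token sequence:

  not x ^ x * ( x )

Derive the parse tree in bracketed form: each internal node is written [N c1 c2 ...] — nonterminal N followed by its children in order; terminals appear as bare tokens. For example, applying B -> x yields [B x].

S
A * S
A ^ B * S
B ^ B * S
not B ^ B * S
not x ^ B * S
not x ^ x * S
not x ^ x * A
not x ^ x * B
not x ^ x * ( S )
not x ^ x * ( A )
not x ^ x * ( B )
not x ^ x * ( x )

[S [A [A [B not [B x]]] ^ [B x]] * [S [A [B ( [S [A [B x]]] )]]]]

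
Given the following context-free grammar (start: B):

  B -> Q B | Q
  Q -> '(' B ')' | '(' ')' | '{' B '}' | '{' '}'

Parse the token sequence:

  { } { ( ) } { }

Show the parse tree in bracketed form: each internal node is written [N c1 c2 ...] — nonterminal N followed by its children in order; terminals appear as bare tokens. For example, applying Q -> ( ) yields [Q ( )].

B
Q B
{ } B
{ } Q B
{ } { B } B
{ } { Q } B
{ } { ( ) } B
{ } { ( ) } Q
{ } { ( ) } { }

[B [Q { }] [B [Q { [B [Q ( )]] }] [B [Q { }]]]]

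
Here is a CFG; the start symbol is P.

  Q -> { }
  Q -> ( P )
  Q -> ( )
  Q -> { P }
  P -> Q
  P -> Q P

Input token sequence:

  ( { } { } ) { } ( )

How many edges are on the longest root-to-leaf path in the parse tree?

[P [Q ( [P [Q { }] [P [Q { }]]] )] [P [Q { }] [P [Q ( )]]]]

5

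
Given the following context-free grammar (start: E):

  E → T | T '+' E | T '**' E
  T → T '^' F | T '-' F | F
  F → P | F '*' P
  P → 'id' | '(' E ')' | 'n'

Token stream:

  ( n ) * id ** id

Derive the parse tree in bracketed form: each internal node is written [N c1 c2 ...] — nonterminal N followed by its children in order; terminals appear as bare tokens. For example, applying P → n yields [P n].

E
T ** E
F ** E
F * P ** E
P * P ** E
( E ) * P ** E
( T ) * P ** E
( F ) * P ** E
( P ) * P ** E
( n ) * P ** E
( n ) * id ** E
( n ) * id ** T
( n ) * id ** F
( n ) * id ** P
( n ) * id ** id

[E [T [F [F [P ( [E [T [F [P n]]]] )]] * [P id]]] ** [E [T [F [P id]]]]]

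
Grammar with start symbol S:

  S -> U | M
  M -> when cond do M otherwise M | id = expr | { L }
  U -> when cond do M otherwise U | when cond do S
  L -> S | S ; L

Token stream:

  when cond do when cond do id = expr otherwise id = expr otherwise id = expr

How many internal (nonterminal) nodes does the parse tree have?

6

[S [M when cond do [M when cond do [M id = expr] otherwise [M id = expr]] otherwise [M id = expr]]]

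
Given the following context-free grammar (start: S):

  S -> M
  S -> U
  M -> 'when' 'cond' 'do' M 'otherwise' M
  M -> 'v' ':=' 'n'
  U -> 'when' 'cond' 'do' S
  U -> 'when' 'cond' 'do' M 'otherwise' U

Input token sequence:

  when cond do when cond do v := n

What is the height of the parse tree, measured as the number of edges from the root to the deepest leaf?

6

[S [U when cond do [S [U when cond do [S [M v := n]]]]]]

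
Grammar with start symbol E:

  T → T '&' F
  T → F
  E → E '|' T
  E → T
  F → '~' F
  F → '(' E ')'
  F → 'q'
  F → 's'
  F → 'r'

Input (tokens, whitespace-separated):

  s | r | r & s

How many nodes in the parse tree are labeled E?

[E [E [E [T [F s]]] | [T [F r]]] | [T [T [F r]] & [F s]]]

3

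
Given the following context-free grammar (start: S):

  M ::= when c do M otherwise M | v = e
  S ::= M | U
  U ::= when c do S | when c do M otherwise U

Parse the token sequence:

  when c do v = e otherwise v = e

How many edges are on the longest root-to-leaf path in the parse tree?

[S [M when c do [M v = e] otherwise [M v = e]]]

3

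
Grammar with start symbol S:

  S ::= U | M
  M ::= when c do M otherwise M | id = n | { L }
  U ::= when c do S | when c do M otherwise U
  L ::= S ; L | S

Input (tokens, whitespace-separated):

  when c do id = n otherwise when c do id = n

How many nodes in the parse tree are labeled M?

[S [U when c do [M id = n] otherwise [U when c do [S [M id = n]]]]]

2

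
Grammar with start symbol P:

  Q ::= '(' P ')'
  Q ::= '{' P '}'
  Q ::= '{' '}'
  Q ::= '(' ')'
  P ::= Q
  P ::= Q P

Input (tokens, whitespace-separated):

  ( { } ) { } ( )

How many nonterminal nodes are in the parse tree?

8

[P [Q ( [P [Q { }]] )] [P [Q { }] [P [Q ( )]]]]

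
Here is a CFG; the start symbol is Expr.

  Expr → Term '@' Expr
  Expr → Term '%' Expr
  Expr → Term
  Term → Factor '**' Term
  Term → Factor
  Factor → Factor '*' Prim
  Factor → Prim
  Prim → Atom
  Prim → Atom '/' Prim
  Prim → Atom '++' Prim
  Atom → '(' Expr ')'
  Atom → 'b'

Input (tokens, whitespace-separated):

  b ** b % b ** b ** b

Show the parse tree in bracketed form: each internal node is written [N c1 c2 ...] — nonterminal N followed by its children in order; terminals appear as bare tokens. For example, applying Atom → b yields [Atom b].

Expr
Term % Expr
Factor ** Term % Expr
Prim ** Term % Expr
Atom ** Term % Expr
b ** Term % Expr
b ** Factor % Expr
b ** Prim % Expr
b ** Atom % Expr
b ** b % Expr
b ** b % Term
b ** b % Factor ** Term
b ** b % Prim ** Term
b ** b % Atom ** Term
b ** b % b ** Term
b ** b % b ** Factor ** Term
b ** b % b ** Prim ** Term
b ** b % b ** Atom ** Term
b ** b % b ** b ** Term
b ** b % b ** b ** Factor
b ** b % b ** b ** Prim
b ** b % b ** b ** Atom
b ** b % b ** b ** b

[Expr [Term [Factor [Prim [Atom b]]] ** [Term [Factor [Prim [Atom b]]]]] % [Expr [Term [Factor [Prim [Atom b]]] ** [Term [Factor [Prim [Atom b]]] ** [Term [Factor [Prim [Atom b]]]]]]]]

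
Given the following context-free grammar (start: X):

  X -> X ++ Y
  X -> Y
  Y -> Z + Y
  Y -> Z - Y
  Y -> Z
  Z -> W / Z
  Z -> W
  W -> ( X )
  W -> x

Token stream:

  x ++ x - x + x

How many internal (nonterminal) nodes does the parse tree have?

[X [X [Y [Z [W x]]]] ++ [Y [Z [W x]] - [Y [Z [W x]] + [Y [Z [W x]]]]]]

14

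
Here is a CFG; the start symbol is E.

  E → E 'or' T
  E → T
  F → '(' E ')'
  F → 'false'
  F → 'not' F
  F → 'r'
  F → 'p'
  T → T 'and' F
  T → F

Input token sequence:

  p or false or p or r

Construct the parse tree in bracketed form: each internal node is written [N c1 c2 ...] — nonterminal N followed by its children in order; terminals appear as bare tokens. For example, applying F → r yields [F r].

[E [E [E [E [T [F p]]] or [T [F false]]] or [T [F p]]] or [T [F r]]]

E
E or T
E or T or T
E or T or T or T
T or T or T or T
F or T or T or T
p or T or T or T
p or F or T or T
p or false or T or T
p or false or F or T
p or false or p or T
p or false or p or F
p or false or p or r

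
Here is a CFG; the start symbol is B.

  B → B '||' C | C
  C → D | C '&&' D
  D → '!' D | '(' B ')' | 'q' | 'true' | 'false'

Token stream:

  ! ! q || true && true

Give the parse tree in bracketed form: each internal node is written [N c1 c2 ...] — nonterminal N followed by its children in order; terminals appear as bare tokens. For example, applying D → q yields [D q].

B
B || C
C || C
D || C
! D || C
! ! D || C
! ! q || C
! ! q || C && D
! ! q || D && D
! ! q || true && D
! ! q || true && true

[B [B [C [D ! [D ! [D q]]]]] || [C [C [D true]] && [D true]]]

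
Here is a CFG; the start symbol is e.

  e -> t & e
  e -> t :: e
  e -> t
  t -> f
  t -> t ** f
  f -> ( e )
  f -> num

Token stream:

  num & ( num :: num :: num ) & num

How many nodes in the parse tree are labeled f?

[e [t [f num]] & [e [t [f ( [e [t [f num]] :: [e [t [f num]] :: [e [t [f num]]]]] )]] & [e [t [f num]]]]]

6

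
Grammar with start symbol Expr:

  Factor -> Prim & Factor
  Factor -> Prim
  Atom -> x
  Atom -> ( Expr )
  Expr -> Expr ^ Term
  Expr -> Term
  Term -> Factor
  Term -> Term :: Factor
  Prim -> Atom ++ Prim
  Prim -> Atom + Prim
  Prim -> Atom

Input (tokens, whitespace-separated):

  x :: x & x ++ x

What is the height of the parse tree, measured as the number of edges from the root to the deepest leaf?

7

[Expr [Term [Term [Factor [Prim [Atom x]]]] :: [Factor [Prim [Atom x]] & [Factor [Prim [Atom x] ++ [Prim [Atom x]]]]]]]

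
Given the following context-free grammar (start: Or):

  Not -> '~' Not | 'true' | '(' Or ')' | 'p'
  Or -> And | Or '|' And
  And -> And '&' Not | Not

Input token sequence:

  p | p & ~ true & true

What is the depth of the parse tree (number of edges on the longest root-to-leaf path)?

[Or [Or [And [Not p]]] | [And [And [And [Not p]] & [Not ~ [Not true]]] & [Not true]]]

5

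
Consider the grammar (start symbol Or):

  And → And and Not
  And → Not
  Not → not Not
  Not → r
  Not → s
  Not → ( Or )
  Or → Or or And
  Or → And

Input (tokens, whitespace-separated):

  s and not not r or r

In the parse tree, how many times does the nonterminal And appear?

[Or [Or [And [And [Not s]] and [Not not [Not not [Not r]]]]] or [And [Not r]]]

3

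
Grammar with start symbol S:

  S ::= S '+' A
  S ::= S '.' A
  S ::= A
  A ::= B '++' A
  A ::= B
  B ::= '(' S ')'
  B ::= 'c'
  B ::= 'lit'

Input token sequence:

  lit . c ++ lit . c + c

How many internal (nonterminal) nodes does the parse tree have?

[S [S [S [S [A [B lit]]] . [A [B c] ++ [A [B lit]]]] . [A [B c]]] + [A [B c]]]

14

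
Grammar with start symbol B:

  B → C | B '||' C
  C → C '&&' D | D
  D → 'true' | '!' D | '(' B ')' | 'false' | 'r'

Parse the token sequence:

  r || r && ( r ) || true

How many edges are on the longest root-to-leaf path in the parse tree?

7

[B [B [B [C [D r]]] || [C [C [D r]] && [D ( [B [C [D r]]] )]]] || [C [D true]]]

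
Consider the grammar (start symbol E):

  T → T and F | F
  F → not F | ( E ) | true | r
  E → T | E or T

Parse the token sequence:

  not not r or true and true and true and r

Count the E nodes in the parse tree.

2

[E [E [T [F not [F not [F r]]]]] or [T [T [T [T [F true]] and [F true]] and [F true]] and [F r]]]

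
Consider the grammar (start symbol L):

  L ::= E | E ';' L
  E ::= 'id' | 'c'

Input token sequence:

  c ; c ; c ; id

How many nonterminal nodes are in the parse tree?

8

[L [E c] ; [L [E c] ; [L [E c] ; [L [E id]]]]]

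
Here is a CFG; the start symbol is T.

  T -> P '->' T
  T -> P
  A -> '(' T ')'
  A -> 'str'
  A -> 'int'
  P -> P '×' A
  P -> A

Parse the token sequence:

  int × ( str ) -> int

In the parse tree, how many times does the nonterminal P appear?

[T [P [P [A int]] × [A ( [T [P [A str]]] )]] -> [T [P [A int]]]]

4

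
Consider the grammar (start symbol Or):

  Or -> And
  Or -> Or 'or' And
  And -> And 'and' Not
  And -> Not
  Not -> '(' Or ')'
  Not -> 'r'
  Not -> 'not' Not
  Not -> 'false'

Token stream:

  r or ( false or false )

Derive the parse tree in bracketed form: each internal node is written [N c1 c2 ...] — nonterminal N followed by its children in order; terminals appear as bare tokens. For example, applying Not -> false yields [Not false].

Or
Or or And
And or And
Not or And
r or And
r or Not
r or ( Or )
r or ( Or or And )
r or ( And or And )
r or ( Not or And )
r or ( false or And )
r or ( false or Not )
r or ( false or false )

[Or [Or [And [Not r]]] or [And [Not ( [Or [Or [And [Not false]]] or [And [Not false]]] )]]]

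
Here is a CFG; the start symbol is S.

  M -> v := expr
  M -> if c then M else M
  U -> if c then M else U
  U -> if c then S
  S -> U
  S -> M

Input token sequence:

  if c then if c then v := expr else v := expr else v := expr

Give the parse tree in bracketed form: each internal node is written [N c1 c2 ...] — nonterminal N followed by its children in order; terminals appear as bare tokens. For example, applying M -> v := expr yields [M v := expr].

[S [M if c then [M if c then [M v := expr] else [M v := expr]] else [M v := expr]]]

S
M
if c then M else M
if c then if c then M else M else M
if c then if c then v := expr else M else M
if c then if c then v := expr else v := expr else M
if c then if c then v := expr else v := expr else v := expr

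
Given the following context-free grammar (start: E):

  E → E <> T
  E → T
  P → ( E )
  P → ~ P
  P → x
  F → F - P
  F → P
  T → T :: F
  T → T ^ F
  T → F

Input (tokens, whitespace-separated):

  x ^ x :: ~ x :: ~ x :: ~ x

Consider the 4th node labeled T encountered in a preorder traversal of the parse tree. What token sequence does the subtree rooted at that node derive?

x ^ x

[E [T [T [T [T [T [F [P x]]] ^ [F [P x]]] :: [F [P ~ [P x]]]] :: [F [P ~ [P x]]]] :: [F [P ~ [P x]]]]]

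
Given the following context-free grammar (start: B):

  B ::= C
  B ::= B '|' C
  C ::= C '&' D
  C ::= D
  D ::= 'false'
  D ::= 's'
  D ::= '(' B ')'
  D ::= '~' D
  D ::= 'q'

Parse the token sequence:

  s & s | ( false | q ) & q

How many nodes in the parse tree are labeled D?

[B [B [C [C [D s]] & [D s]]] | [C [C [D ( [B [B [C [D false]]] | [C [D q]]] )]] & [D q]]]

6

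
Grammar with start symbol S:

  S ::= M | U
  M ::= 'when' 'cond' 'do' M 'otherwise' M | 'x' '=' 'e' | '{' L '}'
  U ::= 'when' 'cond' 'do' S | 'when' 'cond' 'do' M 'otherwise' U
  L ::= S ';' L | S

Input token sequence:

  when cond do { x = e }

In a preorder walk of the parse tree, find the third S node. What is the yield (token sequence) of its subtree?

x = e

[S [U when cond do [S [M { [L [S [M x = e]]] }]]]]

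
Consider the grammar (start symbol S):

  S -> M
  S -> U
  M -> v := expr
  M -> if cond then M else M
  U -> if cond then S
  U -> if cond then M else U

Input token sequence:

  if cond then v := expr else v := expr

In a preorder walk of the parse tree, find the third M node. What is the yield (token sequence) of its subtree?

[S [M if cond then [M v := expr] else [M v := expr]]]

v := expr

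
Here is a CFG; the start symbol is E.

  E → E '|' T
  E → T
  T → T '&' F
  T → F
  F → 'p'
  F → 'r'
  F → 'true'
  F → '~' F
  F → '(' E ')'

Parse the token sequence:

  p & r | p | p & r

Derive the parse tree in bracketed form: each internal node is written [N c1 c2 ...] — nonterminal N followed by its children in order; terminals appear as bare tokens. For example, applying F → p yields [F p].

[E [E [E [T [T [F p]] & [F r]]] | [T [F p]]] | [T [T [F p]] & [F r]]]

E
E | T
E | T | T
T | T | T
T & F | T | T
F & F | T | T
p & F | T | T
p & r | T | T
p & r | F | T
p & r | p | T
p & r | p | T & F
p & r | p | F & F
p & r | p | p & F
p & r | p | p & r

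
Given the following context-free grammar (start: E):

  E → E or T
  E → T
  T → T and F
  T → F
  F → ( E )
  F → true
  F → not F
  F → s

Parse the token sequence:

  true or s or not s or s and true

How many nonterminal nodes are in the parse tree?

15

[E [E [E [E [T [F true]]] or [T [F s]]] or [T [F not [F s]]]] or [T [T [F s]] and [F true]]]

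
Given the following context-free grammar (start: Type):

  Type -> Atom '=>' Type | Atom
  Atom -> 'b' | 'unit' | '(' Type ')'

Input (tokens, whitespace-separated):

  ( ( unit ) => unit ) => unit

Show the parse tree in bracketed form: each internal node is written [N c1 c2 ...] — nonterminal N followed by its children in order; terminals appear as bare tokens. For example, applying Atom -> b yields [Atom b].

[Type [Atom ( [Type [Atom ( [Type [Atom unit]] )] => [Type [Atom unit]]] )] => [Type [Atom unit]]]

Type
Atom => Type
( Type ) => Type
( Atom => Type ) => Type
( ( Type ) => Type ) => Type
( ( Atom ) => Type ) => Type
( ( unit ) => Type ) => Type
( ( unit ) => Atom ) => Type
( ( unit ) => unit ) => Type
( ( unit ) => unit ) => Atom
( ( unit ) => unit ) => unit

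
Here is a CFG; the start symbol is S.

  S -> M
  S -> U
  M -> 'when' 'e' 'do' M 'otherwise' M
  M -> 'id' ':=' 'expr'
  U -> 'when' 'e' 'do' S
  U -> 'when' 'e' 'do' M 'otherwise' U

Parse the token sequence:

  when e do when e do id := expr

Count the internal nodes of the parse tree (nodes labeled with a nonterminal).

6

[S [U when e do [S [U when e do [S [M id := expr]]]]]]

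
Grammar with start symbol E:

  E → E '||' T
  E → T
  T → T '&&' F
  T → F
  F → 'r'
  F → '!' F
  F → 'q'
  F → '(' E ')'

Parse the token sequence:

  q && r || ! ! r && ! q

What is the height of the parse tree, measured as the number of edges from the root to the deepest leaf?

[E [E [T [T [F q]] && [F r]]] || [T [T [F ! [F ! [F r]]]] && [F ! [F q]]]]

6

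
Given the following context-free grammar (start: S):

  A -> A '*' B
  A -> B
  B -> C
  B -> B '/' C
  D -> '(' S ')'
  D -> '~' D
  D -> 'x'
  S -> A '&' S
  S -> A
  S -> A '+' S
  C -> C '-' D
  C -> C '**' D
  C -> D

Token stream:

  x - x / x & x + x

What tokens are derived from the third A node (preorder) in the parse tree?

[S [A [B [B [C [C [D x]] - [D x]]] / [C [D x]]]] & [S [A [B [C [D x]]]] + [S [A [B [C [D x]]]]]]]

x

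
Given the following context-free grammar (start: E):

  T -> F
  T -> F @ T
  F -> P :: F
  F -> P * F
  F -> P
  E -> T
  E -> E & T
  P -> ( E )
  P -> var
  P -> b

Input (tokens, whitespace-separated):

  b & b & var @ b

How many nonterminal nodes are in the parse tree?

15

[E [E [E [T [F [P b]]]] & [T [F [P b]]]] & [T [F [P var]] @ [T [F [P b]]]]]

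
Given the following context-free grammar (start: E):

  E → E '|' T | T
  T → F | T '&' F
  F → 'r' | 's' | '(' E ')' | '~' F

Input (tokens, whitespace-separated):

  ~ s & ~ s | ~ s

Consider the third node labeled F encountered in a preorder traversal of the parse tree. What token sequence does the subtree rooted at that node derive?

[E [E [T [T [F ~ [F s]]] & [F ~ [F s]]]] | [T [F ~ [F s]]]]

~ s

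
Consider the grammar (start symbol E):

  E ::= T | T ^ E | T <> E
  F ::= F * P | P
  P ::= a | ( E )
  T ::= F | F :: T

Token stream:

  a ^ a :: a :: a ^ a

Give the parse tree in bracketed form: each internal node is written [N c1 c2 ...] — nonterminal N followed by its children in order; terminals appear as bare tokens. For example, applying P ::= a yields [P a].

E
T ^ E
F ^ E
P ^ E
a ^ E
a ^ T ^ E
a ^ F :: T ^ E
a ^ P :: T ^ E
a ^ a :: T ^ E
a ^ a :: F :: T ^ E
a ^ a :: P :: T ^ E
a ^ a :: a :: T ^ E
a ^ a :: a :: F ^ E
a ^ a :: a :: P ^ E
a ^ a :: a :: a ^ E
a ^ a :: a :: a ^ T
a ^ a :: a :: a ^ F
a ^ a :: a :: a ^ P
a ^ a :: a :: a ^ a

[E [T [F [P a]]] ^ [E [T [F [P a]] :: [T [F [P a]] :: [T [F [P a]]]]] ^ [E [T [F [P a]]]]]]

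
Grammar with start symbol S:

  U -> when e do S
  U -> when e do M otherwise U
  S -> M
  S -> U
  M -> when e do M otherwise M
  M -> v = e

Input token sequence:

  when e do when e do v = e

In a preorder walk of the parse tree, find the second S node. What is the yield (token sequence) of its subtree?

[S [U when e do [S [U when e do [S [M v = e]]]]]]

when e do v = e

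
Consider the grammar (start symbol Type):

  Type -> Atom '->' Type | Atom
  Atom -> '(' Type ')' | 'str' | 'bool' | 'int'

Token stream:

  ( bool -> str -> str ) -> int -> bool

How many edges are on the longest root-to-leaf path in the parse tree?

6

[Type [Atom ( [Type [Atom bool] -> [Type [Atom str] -> [Type [Atom str]]]] )] -> [Type [Atom int] -> [Type [Atom bool]]]]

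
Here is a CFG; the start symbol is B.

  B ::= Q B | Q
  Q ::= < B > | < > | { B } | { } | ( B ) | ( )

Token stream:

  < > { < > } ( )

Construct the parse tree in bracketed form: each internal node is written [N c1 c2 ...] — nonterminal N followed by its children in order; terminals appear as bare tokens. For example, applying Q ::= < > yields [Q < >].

[B [Q < >] [B [Q { [B [Q < >]] }] [B [Q ( )]]]]

B
Q B
< > B
< > Q B
< > { B } B
< > { Q } B
< > { < > } B
< > { < > } Q
< > { < > } ( )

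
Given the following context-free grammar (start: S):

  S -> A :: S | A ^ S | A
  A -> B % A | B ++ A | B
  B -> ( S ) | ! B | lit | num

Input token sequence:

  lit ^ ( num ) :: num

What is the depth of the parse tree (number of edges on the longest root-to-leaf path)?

[S [A [B lit]] ^ [S [A [B ( [S [A [B num]]] )]] :: [S [A [B num]]]]]

7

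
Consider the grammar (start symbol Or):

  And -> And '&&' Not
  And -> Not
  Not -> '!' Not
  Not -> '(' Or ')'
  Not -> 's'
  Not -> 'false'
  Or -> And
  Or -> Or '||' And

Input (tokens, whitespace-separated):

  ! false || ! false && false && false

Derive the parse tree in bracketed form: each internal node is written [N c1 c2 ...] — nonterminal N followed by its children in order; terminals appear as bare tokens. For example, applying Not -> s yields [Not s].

Or
Or || And
And || And
Not || And
! Not || And
! false || And
! false || And && Not
! false || And && Not && Not
! false || Not && Not && Not
! false || ! Not && Not && Not
! false || ! false && Not && Not
! false || ! false && false && Not
! false || ! false && false && false

[Or [Or [And [Not ! [Not false]]]] || [And [And [And [Not ! [Not false]]] && [Not false]] && [Not false]]]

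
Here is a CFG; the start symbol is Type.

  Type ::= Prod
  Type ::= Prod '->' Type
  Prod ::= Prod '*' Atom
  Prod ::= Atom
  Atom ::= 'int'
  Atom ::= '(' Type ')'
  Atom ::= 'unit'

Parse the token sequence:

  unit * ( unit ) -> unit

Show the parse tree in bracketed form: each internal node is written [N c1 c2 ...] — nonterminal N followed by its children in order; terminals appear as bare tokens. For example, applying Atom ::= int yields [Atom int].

Type
Prod -> Type
Prod * Atom -> Type
Atom * Atom -> Type
unit * Atom -> Type
unit * ( Type ) -> Type
unit * ( Prod ) -> Type
unit * ( Atom ) -> Type
unit * ( unit ) -> Type
unit * ( unit ) -> Prod
unit * ( unit ) -> Atom
unit * ( unit ) -> unit

[Type [Prod [Prod [Atom unit]] * [Atom ( [Type [Prod [Atom unit]]] )]] -> [Type [Prod [Atom unit]]]]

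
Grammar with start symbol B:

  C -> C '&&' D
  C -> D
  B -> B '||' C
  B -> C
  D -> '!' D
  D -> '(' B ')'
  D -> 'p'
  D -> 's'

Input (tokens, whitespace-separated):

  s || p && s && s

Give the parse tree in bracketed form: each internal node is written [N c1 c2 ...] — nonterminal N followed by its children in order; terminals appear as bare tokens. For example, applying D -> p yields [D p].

B
B || C
C || C
D || C
s || C
s || C && D
s || C && D && D
s || D && D && D
s || p && D && D
s || p && s && D
s || p && s && s

[B [B [C [D s]]] || [C [C [C [D p]] && [D s]] && [D s]]]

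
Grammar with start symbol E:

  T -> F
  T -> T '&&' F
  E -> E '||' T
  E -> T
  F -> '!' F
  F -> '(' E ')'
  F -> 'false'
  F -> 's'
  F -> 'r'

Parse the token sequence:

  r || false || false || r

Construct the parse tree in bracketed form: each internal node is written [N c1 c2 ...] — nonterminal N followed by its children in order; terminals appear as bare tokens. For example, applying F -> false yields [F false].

E
E || T
E || T || T
E || T || T || T
T || T || T || T
F || T || T || T
r || T || T || T
r || F || T || T
r || false || T || T
r || false || F || T
r || false || false || T
r || false || false || F
r || false || false || r

[E [E [E [E [T [F r]]] || [T [F false]]] || [T [F false]]] || [T [F r]]]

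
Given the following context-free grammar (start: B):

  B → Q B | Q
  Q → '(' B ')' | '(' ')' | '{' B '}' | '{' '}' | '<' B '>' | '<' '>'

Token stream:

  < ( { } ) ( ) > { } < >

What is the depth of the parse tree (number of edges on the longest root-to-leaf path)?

[B [Q < [B [Q ( [B [Q { }]] )] [B [Q ( )]]] >] [B [Q { }] [B [Q < >]]]]

6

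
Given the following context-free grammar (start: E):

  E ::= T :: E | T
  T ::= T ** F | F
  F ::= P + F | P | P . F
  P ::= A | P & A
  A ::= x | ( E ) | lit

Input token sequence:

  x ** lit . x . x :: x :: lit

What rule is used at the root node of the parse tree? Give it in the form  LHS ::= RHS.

[E [T [T [F [P [A x]]]] ** [F [P [A lit]] . [F [P [A x]] . [F [P [A x]]]]]] :: [E [T [F [P [A x]]]] :: [E [T [F [P [A lit]]]]]]]

E ::= T :: E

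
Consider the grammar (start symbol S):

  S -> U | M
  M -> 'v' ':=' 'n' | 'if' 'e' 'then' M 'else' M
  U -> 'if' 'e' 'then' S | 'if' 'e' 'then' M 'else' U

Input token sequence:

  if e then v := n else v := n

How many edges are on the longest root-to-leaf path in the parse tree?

3

[S [M if e then [M v := n] else [M v := n]]]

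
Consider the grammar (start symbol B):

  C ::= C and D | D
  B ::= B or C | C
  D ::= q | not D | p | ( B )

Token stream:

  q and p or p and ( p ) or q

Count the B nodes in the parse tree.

4

[B [B [B [C [C [D q]] and [D p]]] or [C [C [D p]] and [D ( [B [C [D p]]] )]]] or [C [D q]]]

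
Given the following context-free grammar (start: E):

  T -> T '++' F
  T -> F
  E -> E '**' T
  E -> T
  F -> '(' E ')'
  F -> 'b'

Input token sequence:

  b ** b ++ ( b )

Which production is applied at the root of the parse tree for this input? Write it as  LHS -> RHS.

[E [E [T [F b]]] ** [T [T [F b]] ++ [F ( [E [T [F b]]] )]]]

E -> E '**' T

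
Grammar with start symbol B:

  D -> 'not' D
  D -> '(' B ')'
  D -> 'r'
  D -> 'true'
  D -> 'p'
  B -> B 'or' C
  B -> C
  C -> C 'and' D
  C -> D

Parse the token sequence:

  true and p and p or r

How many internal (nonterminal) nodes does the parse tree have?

10

[B [B [C [C [C [D true]] and [D p]] and [D p]]] or [C [D r]]]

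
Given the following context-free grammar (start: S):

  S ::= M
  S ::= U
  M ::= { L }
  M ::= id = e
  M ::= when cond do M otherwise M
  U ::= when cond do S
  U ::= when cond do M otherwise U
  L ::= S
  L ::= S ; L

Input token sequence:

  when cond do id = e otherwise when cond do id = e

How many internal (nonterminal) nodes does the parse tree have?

6

[S [U when cond do [M id = e] otherwise [U when cond do [S [M id = e]]]]]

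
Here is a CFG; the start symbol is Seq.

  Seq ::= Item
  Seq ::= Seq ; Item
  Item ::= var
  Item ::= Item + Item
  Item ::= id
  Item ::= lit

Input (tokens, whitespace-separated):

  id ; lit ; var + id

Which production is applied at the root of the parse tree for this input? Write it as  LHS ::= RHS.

[Seq [Seq [Seq [Item id]] ; [Item lit]] ; [Item [Item var] + [Item id]]]

Seq ::= Seq ; Item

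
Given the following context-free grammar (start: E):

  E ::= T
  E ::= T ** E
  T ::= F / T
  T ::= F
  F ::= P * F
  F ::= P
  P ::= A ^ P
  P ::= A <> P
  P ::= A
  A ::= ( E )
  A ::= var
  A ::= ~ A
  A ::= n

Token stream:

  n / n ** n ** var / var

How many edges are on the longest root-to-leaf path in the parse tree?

[E [T [F [P [A n]]] / [T [F [P [A n]]]]] ** [E [T [F [P [A n]]]] ** [E [T [F [P [A var]]] / [T [F [P [A var]]]]]]]]

8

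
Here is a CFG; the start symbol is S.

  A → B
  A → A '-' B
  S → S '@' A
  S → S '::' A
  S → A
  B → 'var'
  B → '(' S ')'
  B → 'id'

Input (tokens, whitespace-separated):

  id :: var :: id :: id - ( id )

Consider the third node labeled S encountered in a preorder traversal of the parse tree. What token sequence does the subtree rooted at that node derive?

id :: var

[S [S [S [S [A [B id]]] :: [A [B var]]] :: [A [B id]]] :: [A [A [B id]] - [B ( [S [A [B id]]] )]]]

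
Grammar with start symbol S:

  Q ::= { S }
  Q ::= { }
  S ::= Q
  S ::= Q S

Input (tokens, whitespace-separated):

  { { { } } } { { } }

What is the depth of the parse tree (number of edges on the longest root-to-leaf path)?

6

[S [Q { [S [Q { [S [Q { }]] }]] }] [S [Q { [S [Q { }]] }]]]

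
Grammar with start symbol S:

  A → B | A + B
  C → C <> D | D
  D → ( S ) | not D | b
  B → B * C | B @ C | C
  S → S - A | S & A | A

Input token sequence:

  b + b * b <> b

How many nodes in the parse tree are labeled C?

[S [A [A [B [C [D b]]]] + [B [B [C [D b]]] * [C [C [D b]] <> [D b]]]]]

4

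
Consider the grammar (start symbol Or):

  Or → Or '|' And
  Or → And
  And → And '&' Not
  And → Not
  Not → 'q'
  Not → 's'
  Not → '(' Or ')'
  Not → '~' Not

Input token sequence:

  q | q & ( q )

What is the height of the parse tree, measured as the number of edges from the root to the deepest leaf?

[Or [Or [And [Not q]]] | [And [And [Not q]] & [Not ( [Or [And [Not q]]] )]]]

6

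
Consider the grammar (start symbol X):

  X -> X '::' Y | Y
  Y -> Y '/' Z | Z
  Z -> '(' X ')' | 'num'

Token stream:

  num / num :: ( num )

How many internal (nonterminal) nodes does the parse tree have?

[X [X [Y [Y [Z num]] / [Z num]]] :: [Y [Z ( [X [Y [Z num]]] )]]]

11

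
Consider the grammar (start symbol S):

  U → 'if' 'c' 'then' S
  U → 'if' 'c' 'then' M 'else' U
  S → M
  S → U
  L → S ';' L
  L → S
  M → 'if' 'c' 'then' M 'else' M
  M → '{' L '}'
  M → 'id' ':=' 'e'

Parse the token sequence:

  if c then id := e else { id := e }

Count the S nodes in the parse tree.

2

[S [M if c then [M id := e] else [M { [L [S [M id := e]]] }]]]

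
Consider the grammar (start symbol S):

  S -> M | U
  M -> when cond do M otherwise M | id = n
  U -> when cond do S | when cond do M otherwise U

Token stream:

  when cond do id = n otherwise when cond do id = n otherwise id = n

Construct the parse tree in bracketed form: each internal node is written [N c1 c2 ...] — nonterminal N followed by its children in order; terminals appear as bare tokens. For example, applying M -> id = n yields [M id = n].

S
M
when cond do M otherwise M
when cond do id = n otherwise M
when cond do id = n otherwise when cond do M otherwise M
when cond do id = n otherwise when cond do id = n otherwise M
when cond do id = n otherwise when cond do id = n otherwise id = n

[S [M when cond do [M id = n] otherwise [M when cond do [M id = n] otherwise [M id = n]]]]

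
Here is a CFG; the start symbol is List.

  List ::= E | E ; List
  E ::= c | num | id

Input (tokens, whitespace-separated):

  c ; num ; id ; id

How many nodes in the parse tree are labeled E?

4

[List [E c] ; [List [E num] ; [List [E id] ; [List [E id]]]]]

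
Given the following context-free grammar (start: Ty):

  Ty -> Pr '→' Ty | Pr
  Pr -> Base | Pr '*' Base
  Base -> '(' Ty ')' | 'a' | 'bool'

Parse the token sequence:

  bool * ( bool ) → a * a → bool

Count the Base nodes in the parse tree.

[Ty [Pr [Pr [Base bool]] * [Base ( [Ty [Pr [Base bool]]] )]] → [Ty [Pr [Pr [Base a]] * [Base a]] → [Ty [Pr [Base bool]]]]]

6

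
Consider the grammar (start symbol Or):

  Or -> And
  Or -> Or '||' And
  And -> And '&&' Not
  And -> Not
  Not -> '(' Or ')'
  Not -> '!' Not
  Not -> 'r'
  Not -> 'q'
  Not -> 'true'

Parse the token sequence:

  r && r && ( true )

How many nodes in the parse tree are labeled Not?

[Or [And [And [And [Not r]] && [Not r]] && [Not ( [Or [And [Not true]]] )]]]

4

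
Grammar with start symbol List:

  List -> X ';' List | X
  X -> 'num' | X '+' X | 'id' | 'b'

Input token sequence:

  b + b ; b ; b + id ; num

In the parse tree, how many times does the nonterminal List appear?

[List [X [X b] + [X b]] ; [List [X b] ; [List [X [X b] + [X id]] ; [List [X num]]]]]

4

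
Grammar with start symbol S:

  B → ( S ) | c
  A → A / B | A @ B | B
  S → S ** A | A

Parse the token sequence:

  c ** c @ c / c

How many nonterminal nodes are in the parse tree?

[S [S [A [B c]]] ** [A [A [A [B c]] @ [B c]] / [B c]]]

10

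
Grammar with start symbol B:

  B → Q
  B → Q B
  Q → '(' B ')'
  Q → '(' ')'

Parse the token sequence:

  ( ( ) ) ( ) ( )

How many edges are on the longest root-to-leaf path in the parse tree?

4

[B [Q ( [B [Q ( )]] )] [B [Q ( )] [B [Q ( )]]]]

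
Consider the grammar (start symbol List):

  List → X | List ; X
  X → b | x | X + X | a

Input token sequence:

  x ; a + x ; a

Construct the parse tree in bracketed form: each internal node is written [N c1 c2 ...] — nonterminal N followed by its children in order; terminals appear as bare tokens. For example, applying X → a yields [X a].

List
List ; X
List ; X ; X
X ; X ; X
x ; X ; X
x ; X + X ; X
x ; a + X ; X
x ; a + x ; X
x ; a + x ; a

[List [List [List [X x]] ; [X [X a] + [X x]]] ; [X a]]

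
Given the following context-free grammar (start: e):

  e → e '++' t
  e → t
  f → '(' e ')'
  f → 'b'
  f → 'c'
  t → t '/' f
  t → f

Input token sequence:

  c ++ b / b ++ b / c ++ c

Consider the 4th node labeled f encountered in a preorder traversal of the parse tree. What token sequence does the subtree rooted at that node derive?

b

[e [e [e [e [t [f c]]] ++ [t [t [f b]] / [f b]]] ++ [t [t [f b]] / [f c]]] ++ [t [f c]]]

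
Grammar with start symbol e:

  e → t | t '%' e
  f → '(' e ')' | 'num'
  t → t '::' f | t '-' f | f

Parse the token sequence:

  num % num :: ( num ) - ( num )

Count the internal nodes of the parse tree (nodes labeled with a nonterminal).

16

[e [t [f num]] % [e [t [t [t [f num]] :: [f ( [e [t [f num]]] )]] - [f ( [e [t [f num]]] )]]]]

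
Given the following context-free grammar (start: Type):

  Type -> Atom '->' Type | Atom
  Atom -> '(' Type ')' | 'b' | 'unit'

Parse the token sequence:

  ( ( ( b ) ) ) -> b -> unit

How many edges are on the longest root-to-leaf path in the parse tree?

[Type [Atom ( [Type [Atom ( [Type [Atom ( [Type [Atom b]] )]] )]] )] -> [Type [Atom b] -> [Type [Atom unit]]]]

8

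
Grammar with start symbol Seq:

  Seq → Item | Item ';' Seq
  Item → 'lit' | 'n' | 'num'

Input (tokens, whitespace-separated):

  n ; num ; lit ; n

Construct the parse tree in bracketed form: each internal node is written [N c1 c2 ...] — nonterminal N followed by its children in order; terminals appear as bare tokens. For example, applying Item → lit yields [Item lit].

[Seq [Item n] ; [Seq [Item num] ; [Seq [Item lit] ; [Seq [Item n]]]]]

Seq
Item ; Seq
n ; Seq
n ; Item ; Seq
n ; num ; Seq
n ; num ; Item ; Seq
n ; num ; lit ; Seq
n ; num ; lit ; Item
n ; num ; lit ; n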